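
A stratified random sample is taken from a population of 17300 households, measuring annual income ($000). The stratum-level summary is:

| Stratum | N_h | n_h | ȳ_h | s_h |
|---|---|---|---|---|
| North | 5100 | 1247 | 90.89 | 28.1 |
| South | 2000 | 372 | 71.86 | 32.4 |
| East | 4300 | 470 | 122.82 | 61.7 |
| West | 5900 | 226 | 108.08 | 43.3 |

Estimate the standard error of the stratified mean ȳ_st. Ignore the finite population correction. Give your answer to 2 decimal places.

V̂(ȳ_st) = Σ W_h² s_h²/n_h, with W_h = N_h/N and N = 17300:
  stratum North: (5100/17300)²·28.1²/1247 = 0.0550293
  stratum South: (2000/17300)²·32.4²/372 = 0.0377151
  stratum East: (4300/17300)²·61.7²/470 = 0.5004
  stratum West: (5900/17300)²·43.3²/226 = 0.964893
V̂(ȳ_st) = 1.55804
SE(ȳ_st) = √1.55804 = 1.24821

SE(ȳ_st) ≈ 1.25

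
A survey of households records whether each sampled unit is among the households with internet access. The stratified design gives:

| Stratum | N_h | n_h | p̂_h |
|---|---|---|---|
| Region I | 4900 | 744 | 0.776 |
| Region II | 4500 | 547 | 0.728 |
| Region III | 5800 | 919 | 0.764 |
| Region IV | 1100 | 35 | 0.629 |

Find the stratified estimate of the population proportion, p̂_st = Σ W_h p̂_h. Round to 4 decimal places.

p̂_st ≈ 0.7486

N = 16300; stratum weights W_h = N_h/N.
p̂_st = Σ W_h p̂_h = (4900·0.776 + 4500·0.728 + 5800·0.764 + 1100·0.629)/16300 = 0.74856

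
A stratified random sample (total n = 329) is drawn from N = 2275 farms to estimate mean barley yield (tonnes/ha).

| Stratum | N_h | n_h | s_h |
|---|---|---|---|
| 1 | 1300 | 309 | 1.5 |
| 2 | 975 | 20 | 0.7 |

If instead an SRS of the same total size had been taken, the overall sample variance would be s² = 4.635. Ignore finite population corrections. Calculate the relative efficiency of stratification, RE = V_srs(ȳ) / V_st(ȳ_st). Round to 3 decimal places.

V̂(ȳ_st) = Σ W_h² s_h²/n_h, with W_h = N_h/N and N = 2275:
  stratum 1: (1300/2275)²·1.5²/309 = 0.00237765
  stratum 2: (975/2275)²·0.7²/20 = 0.0045
V_st = 0.00687765
V_srs = s²/n = 4.635/329 = 0.0140881
Relative efficiency = V_srs / V_st = 0.0140881/0.00687765 = 2.0484

RE ≈ 2.048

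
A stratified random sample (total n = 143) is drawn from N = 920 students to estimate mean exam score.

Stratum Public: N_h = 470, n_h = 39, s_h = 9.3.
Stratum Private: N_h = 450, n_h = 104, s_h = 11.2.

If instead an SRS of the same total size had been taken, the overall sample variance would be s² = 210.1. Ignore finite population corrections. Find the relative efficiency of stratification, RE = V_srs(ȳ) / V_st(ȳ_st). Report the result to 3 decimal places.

RE ≈ 1.694

V̂(ȳ_st) = Σ W_h² s_h²/n_h, with W_h = N_h/N and N = 920:
  stratum Public: (470/920)²·9.3²/39 = 0.57879
  stratum Private: (450/920)²·11.2²/104 = 0.288571
V_st = 0.867361
V_srs = s²/n = 210.1/143 = 1.46923
Relative efficiency = V_srs / V_st = 1.46923/0.867361 = 1.6939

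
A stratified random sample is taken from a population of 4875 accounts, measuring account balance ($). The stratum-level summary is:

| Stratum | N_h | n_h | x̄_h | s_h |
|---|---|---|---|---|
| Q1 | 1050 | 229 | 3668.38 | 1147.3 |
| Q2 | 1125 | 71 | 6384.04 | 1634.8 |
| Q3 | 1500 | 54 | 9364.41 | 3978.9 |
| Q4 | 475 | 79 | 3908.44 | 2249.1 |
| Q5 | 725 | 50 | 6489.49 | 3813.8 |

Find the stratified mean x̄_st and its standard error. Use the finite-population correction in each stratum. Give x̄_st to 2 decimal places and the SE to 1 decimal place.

x̄_st = Σ W_h x̄_h = (1050·3668.38 + 1125·6384.04 + 1500·9364.41 + 475·3908.44 + 725·6489.49)/4875 = 6490.63554
V̂(x̄_st) = Σ W_h² (1 − n_h/N_h) s_h²/n_h, with W_h = N_h/N and N = 4875:
  stratum Q1: (1050/4875)²·(1 − 229/1050)·1147.3²/229 = 208.498
  stratum Q2: (1125/4875)²·(1 − 71/1125)·1634.8²/71 = 1878.08
  stratum Q3: (1500/4875)²·(1 − 54/1500)·3978.9²/54 = 26757.3
  stratum Q4: (475/4875)²·(1 − 79/475)·2249.1²/79 = 506.792
  stratum Q5: (725/4875)²·(1 − 50/725)·3813.8²/50 = 5990.16
V̂(x̄_st) = 35340.9
SE(x̄_st) = √35340.9 = 187.992

x̄_st ≈ 6490.64, SE ≈ 188.0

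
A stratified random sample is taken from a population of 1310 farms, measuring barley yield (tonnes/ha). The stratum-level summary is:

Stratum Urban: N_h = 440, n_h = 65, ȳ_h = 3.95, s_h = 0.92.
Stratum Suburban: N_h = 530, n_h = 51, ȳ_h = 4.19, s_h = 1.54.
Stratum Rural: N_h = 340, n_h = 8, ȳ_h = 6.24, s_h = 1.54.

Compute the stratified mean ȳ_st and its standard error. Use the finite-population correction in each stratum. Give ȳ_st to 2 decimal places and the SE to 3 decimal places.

ȳ_st ≈ 4.64, SE ≈ 0.166

ȳ_st = Σ W_h ȳ_h = (440·3.95 + 530·4.19 + 340·6.24)/1310 = 4.64145
V̂(ȳ_st) = Σ W_h² (1 − n_h/N_h) s_h²/n_h, with W_h = N_h/N and N = 1310:
  stratum Urban: (440/1310)²·(1 − 65/440)·0.92²/65 = 0.001252
  stratum Suburban: (530/1310)²·(1 − 51/530)·1.54²/51 = 0.00687923
  stratum Rural: (340/1310)²·(1 − 8/340)·1.54²/8 = 0.0194996
V̂(ȳ_st) = 0.0276308
SE(ȳ_st) = √0.0276308 = 0.166225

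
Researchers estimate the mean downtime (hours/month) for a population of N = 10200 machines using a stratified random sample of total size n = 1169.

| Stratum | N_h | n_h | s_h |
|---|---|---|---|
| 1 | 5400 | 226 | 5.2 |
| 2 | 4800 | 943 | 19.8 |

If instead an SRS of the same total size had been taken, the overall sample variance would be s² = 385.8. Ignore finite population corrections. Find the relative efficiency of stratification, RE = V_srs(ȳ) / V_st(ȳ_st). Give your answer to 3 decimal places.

RE ≈ 2.628

V̂(ȳ_st) = Σ W_h² s_h²/n_h, with W_h = N_h/N and N = 10200:
  stratum 1: (5400/10200)²·5.2²/226 = 0.033534
  stratum 2: (4800/10200)²·19.8²/943 = 0.0920663
V_st = 0.1256
V_srs = s²/n = 385.8/1169 = 0.330026
Relative efficiency = V_srs / V_st = 0.330026/0.1256 = 2.6276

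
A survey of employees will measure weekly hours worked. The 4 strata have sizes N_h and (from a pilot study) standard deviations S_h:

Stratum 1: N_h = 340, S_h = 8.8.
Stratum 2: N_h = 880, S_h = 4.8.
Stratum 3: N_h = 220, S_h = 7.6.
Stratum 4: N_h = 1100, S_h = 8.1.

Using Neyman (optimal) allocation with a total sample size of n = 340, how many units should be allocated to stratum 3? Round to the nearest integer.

Neyman allocation: n_h = n · N_h S_h / Σ N_i S_i, with n = 340.
  stratum 1: N_h·S_h = 340·8.8 = 2992.00
  stratum 2: N_h·S_h = 880·4.8 = 4224.00
  stratum 3: N_h·S_h = 220·7.6 = 1672.00
  stratum 4: N_h·S_h = 1100·8.1 = 8910.00
Σ N_h S_h = 17798.00
n for stratum 3 = 340·1672.00/17798.00 = 31.941 → 32

32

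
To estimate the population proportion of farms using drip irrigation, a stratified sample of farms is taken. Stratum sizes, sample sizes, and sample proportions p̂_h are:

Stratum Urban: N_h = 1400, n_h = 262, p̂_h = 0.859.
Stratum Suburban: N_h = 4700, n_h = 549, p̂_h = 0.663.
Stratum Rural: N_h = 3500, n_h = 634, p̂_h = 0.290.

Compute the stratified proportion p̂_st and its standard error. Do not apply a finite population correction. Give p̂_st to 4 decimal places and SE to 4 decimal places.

N = 9600; stratum weights W_h = N_h/N.
p̂_st = Σ W_h p̂_h = (1400·0.859 + 4700·0.663 + 3500·0.290)/9600 = 0.55559
V̂(p̂_st) = Σ W_h² p̂_h(1−p̂_h)/(n_h−1):
  stratum Urban: (1400/9600)²·0.859·0.141/261 = 9.86928e-06
  stratum Suburban: (4700/9600)²·0.663·0.337/548 = 9.77273e-05
  stratum Rural: (3500/9600)²·0.290·0.710/633 = 4.32361e-05
V̂(p̂_st) = 0.000150833; SE = √V̂ = 0.0122814

p̂_st ≈ 0.5556, SE ≈ 0.0123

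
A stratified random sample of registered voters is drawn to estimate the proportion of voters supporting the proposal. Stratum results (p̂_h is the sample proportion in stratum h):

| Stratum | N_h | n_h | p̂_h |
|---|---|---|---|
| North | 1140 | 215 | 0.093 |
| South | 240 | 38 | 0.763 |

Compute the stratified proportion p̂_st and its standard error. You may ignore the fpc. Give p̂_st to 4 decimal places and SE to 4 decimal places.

p̂_st ≈ 0.2095, SE ≈ 0.0204

N = 1380; stratum weights W_h = N_h/N.
p̂_st = Σ W_h p̂_h = (1140·0.093 + 240·0.763)/1380 = 0.20952
V̂(p̂_st) = Σ W_h² p̂_h(1−p̂_h)/(n_h−1):
  stratum North: (1140/1380)²·0.093·0.907/214 = 0.000268985
  stratum South: (240/1380)²·0.763·0.237/37 = 0.000147821
V̂(p̂_st) = 0.000416806; SE = √V̂ = 0.0204158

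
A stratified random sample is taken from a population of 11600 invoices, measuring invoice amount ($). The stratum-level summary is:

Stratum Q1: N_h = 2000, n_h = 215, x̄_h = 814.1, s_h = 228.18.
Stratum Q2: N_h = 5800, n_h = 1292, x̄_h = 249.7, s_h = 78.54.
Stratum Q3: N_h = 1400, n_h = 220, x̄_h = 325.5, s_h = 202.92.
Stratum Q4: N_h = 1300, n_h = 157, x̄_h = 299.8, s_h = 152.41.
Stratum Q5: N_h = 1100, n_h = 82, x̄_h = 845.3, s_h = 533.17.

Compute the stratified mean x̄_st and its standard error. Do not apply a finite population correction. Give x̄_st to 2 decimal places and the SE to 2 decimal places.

x̄_st = Σ W_h x̄_h = (2000·814.1 + 5800·249.7 + 1400·325.5 + 1300·299.8 + 1100·845.3)/11600 = 418.25259
V̂(x̄_st) = Σ W_h² s_h²/n_h, with W_h = N_h/N and N = 11600:
  stratum Q1: (2000/11600)²·228.18²/215 = 7.19881
  stratum Q2: (5800/11600)²·78.54²/1292 = 1.1936
  stratum Q3: (1400/11600)²·202.92²/220 = 2.72626
  stratum Q4: (1300/11600)²·152.41²/157 = 1.85822
  stratum Q5: (1100/11600)²·533.17²/82 = 31.1736
V̂(x̄_st) = 44.1505
SE(x̄_st) = √44.1505 = 6.64458

x̄_st ≈ 418.25, SE ≈ 6.64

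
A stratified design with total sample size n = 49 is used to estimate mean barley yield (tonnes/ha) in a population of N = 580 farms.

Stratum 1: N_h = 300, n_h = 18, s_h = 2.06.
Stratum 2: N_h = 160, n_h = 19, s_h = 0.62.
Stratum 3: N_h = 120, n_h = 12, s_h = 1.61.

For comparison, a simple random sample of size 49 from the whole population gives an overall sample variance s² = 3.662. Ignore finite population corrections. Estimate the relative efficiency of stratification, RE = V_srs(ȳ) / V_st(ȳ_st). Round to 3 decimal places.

RE ≈ 1.012

V̂(ȳ_st) = Σ W_h² s_h²/n_h, with W_h = N_h/N and N = 580:
  stratum 1: (300/580)²·2.06²/18 = 0.0630737
  stratum 2: (160/580)²·0.62²/19 = 0.00153962
  stratum 3: (120/580)²·1.61²/12 = 0.00924649
V_st = 0.0738598
V_srs = s²/n = 3.662/49 = 0.0747347
Relative efficiency = V_srs / V_st = 0.0747347/0.0738598 = 1.0118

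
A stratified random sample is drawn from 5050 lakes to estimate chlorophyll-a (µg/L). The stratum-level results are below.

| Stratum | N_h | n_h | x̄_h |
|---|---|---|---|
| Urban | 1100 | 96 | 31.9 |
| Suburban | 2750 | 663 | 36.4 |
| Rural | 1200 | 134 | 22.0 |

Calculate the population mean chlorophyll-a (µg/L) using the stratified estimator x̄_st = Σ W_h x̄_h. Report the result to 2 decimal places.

N = Σ N_h = 5050. Stratum weights W_h = N_h/N.
x̄_st = (1100·31.9 + 2750·36.4 + 1200·22.0) / 5050 = 31.9980

x̄_st ≈ 32.00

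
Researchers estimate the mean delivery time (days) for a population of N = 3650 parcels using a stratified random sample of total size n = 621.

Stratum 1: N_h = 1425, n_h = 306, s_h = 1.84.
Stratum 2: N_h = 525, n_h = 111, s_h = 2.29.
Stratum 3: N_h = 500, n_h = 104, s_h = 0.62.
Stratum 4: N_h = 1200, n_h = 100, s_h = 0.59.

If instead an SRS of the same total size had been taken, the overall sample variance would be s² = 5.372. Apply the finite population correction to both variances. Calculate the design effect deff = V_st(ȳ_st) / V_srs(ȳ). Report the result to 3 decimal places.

deff ≈ 0.348

V̂(ȳ_st) = Σ W_h² (1 − n_h/N_h) s_h²/n_h, with W_h = N_h/N and N = 3650:
  stratum 1: (1425/3650)²·(1 − 306/1425)·1.84²/306 = 0.00132426
  stratum 2: (525/3650)²·(1 − 111/525)·2.29²/111 = 0.000770765
  stratum 3: (500/3650)²·(1 − 104/500)·0.62²/104 = 5.49325e-05
  stratum 4: (1200/3650)²·(1 − 100/1200)·0.59²/100 = 0.000344899
V_st = 0.00249486
V_srs = (1 − 621/3650)·5.372/621 = 0.00717878
deff = V_st / V_srs = 0.00249486/0.00717878 = 0.3475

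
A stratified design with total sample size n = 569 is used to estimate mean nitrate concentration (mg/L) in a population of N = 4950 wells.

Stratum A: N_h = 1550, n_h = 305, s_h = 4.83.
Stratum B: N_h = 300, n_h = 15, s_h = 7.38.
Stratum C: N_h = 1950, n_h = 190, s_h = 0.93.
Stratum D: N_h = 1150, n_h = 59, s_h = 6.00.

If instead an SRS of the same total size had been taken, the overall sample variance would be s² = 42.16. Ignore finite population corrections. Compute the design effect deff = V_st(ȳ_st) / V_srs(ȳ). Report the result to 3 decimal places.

V̂(ȳ_st) = Σ W_h² s_h²/n_h, with W_h = N_h/N and N = 4950:
  stratum A: (1550/4950)²·4.83²/305 = 0.00749976
  stratum B: (300/4950)²·7.38²/15 = 0.0133369
  stratum C: (1950/4950)²·0.93²/190 = 0.000706433
  stratum D: (1150/4950)²·6.00²/59 = 0.0329333
V_st = 0.0544764
V_srs = s²/n = 42.16/569 = 0.0740949
deff = V_st / V_srs = 0.0544764/0.0740949 = 0.7352

deff ≈ 0.735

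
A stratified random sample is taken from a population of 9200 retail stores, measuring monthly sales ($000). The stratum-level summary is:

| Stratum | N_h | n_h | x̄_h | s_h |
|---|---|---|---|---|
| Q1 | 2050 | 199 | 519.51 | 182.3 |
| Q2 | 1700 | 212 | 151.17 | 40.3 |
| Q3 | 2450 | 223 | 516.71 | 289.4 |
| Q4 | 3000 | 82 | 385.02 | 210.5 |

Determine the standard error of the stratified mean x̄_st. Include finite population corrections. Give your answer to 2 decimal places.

SE(x̄_st) ≈ 9.37

V̂(x̄_st) = Σ W_h² (1 − n_h/N_h) s_h²/n_h, with W_h = N_h/N and N = 9200:
  stratum Q1: (2050/9200)²·(1 − 199/2050)·182.3²/199 = 7.48695
  stratum Q2: (1700/9200)²·(1 − 212/1700)·40.3²/212 = 0.228955
  stratum Q3: (2450/9200)²·(1 − 223/2450)·289.4²/223 = 24.2104
  stratum Q4: (3000/9200)²·(1 − 82/3000)·210.5²/82 = 55.8883
V̂(x̄_st) = 87.8147
SE(x̄_st) = √87.8147 = 9.37095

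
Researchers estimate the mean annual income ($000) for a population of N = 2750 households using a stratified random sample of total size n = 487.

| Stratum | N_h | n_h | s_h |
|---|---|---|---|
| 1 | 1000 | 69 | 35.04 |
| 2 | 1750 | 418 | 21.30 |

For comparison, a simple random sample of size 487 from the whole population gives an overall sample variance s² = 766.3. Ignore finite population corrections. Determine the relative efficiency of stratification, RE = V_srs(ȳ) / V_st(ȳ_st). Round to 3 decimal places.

RE ≈ 0.563

V̂(ȳ_st) = Σ W_h² s_h²/n_h, with W_h = N_h/N and N = 2750:
  stratum 1: (1000/2750)²·35.04²/69 = 2.35296
  stratum 2: (1750/2750)²·21.30²/418 = 0.439535
V_st = 2.79249
V_srs = s²/n = 766.3/487 = 1.57351
Relative efficiency = V_srs / V_st = 1.57351/2.79249 = 0.5635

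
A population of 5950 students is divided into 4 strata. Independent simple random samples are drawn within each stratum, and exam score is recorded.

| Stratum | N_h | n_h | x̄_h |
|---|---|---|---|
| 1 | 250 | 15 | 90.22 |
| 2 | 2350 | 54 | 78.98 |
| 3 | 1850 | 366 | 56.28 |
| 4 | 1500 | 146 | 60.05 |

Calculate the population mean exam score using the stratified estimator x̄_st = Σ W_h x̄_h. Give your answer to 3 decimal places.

x̄_st ≈ 67.622

N = Σ N_h = 5950. Stratum weights W_h = N_h/N.
x̄_st = (250·90.22 + 2350·78.98 + 1850·56.28 + 1500·60.05) / 5950 = 67.62202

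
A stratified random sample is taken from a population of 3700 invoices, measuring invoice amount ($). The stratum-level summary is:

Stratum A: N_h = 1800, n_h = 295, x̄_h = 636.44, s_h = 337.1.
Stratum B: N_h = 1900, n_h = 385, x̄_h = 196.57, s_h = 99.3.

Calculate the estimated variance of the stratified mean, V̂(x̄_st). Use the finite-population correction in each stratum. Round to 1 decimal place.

V̂(x̄_st) ≈ 81.6

V̂(x̄_st) = Σ W_h² (1 − n_h/N_h) s_h²/n_h, with W_h = N_h/N and N = 3700:
  stratum A: (1800/3700)²·(1 − 295/1800)·337.1²/295 = 76.2256
  stratum B: (1900/3700)²·(1 − 385/1900)·99.3²/385 = 5.38518
V̂(x̄_st) = 81.6108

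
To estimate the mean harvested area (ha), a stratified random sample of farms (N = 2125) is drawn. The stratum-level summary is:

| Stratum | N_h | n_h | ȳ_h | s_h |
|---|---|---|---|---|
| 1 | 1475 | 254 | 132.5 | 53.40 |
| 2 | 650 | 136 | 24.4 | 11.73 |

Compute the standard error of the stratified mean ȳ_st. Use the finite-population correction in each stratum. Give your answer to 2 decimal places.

V̂(ȳ_st) = Σ W_h² (1 − n_h/N_h) s_h²/n_h, with W_h = N_h/N and N = 2125:
  stratum 1: (1475/2125)²·(1 − 254/1475)·53.40²/254 = 4.47753
  stratum 2: (650/2125)²·(1 − 136/650)·11.73²/136 = 0.0748541
V̂(ȳ_st) = 4.55239
SE(ȳ_st) = √4.55239 = 2.13363

SE(ȳ_st) ≈ 2.13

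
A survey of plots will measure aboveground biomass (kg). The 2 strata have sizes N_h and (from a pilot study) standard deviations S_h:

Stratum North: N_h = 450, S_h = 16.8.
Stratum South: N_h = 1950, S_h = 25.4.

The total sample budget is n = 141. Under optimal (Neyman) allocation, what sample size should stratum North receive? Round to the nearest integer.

Neyman allocation: n_h = n · N_h S_h / Σ N_i S_i, with n = 141.
  stratum North: N_h·S_h = 450·16.8 = 7560.00
  stratum South: N_h·S_h = 1950·25.4 = 49530.00
Σ N_h S_h = 57090.00
n for stratum North = 141·7560.00/57090.00 = 18.672 → 19

19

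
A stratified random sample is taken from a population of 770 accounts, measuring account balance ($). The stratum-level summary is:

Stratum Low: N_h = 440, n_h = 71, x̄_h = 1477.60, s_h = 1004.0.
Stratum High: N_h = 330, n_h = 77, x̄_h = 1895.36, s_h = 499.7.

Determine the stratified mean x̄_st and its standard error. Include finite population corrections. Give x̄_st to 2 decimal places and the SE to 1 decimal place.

x̄_st = Σ W_h x̄_h = (440·1477.60 + 330·1895.36)/770 = 1656.64000
V̂(x̄_st) = Σ W_h² (1 − n_h/N_h) s_h²/n_h, with W_h = N_h/N and N = 770:
  stratum Low: (440/770)²·(1 − 71/440)·1004.0²/71 = 3887.82
  stratum High: (330/770)²·(1 − 77/330)·499.7²/77 = 456.647
V̂(x̄_st) = 4344.47
SE(x̄_st) = √4344.47 = 65.9126

x̄_st ≈ 1656.64, SE ≈ 65.9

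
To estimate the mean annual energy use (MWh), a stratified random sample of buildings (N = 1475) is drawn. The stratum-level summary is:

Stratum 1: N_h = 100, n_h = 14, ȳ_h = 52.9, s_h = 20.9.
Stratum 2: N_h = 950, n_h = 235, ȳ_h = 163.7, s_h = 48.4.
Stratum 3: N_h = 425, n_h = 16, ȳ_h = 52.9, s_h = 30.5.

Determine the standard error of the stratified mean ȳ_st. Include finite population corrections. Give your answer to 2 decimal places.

SE(ȳ_st) ≈ 2.81

V̂(ȳ_st) = Σ W_h² (1 − n_h/N_h) s_h²/n_h, with W_h = N_h/N and N = 1475:
  stratum 1: (100/1475)²·(1 − 14/100)·20.9²/14 = 0.123333
  stratum 2: (950/1475)²·(1 − 235/950)·48.4²/235 = 3.11221
  stratum 3: (425/1475)²·(1 − 16/425)·30.5²/16 = 4.64524
V̂(ȳ_st) = 7.88078
SE(ȳ_st) = √7.88078 = 2.80727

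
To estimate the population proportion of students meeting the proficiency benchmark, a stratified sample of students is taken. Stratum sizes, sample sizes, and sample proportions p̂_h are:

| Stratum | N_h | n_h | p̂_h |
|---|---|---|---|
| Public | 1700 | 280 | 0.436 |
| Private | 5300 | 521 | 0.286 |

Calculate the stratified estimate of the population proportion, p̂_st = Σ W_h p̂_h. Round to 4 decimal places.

N = 7000; stratum weights W_h = N_h/N.
p̂_st = Σ W_h p̂_h = (1700·0.436 + 5300·0.286)/7000 = 0.32243

p̂_st ≈ 0.3224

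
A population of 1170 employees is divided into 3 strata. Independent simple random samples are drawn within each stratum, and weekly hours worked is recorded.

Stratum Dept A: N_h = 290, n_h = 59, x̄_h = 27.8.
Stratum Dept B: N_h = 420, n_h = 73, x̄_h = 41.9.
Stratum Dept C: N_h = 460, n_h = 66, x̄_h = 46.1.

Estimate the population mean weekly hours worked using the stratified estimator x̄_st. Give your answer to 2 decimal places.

N = Σ N_h = 1170. Stratum weights W_h = N_h/N.
x̄_st = (290·27.8 + 420·41.9 + 460·46.1) / 1170 = 40.0564

x̄_st ≈ 40.06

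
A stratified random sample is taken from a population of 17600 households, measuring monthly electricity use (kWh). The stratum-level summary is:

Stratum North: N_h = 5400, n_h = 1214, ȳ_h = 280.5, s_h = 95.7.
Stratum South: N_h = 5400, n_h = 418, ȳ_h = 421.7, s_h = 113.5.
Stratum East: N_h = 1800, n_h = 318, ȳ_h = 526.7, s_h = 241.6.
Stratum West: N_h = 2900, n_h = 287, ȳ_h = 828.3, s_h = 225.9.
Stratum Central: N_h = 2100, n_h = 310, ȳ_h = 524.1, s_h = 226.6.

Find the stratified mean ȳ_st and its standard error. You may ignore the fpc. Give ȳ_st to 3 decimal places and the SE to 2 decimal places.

ȳ_st ≈ 468.331, SE ≈ 3.57

ȳ_st = Σ W_h ȳ_h = (5400·280.5 + 5400·421.7 + 1800·526.7 + 2900·828.3 + 2100·524.1)/17600 = 468.33068
V̂(ȳ_st) = Σ W_h² s_h²/n_h, with W_h = N_h/N and N = 17600:
  stratum North: (5400/17600)²·95.7²/1214 = 0.710178
  stratum South: (5400/17600)²·113.5²/418 = 2.9012
  stratum East: (1800/17600)²·241.6²/318 = 1.91993
  stratum West: (2900/17600)²·225.9²/287 = 4.82749
  stratum Central: (2100/17600)²·226.6²/310 = 2.35815
V̂(ȳ_st) = 12.717
SE(ȳ_st) = √12.717 = 3.56608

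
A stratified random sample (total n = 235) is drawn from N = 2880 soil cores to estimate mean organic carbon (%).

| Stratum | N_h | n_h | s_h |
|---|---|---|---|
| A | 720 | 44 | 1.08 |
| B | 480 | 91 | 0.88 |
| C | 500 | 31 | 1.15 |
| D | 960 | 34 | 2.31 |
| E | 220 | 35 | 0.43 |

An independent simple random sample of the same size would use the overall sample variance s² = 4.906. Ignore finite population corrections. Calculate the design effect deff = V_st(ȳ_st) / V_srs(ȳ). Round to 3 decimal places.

V̂(ȳ_st) = Σ W_h² s_h²/n_h, with W_h = N_h/N and N = 2880:
  stratum A: (720/2880)²·1.08²/44 = 0.00165682
  stratum B: (480/2880)²·0.88²/91 = 0.000236386
  stratum C: (500/2880)²·1.15²/31 = 0.00128585
  stratum D: (960/2880)²·2.31²/34 = 0.0174382
  stratum E: (220/2880)²·0.43²/35 = 3.08269e-05
V_st = 0.0206481
V_srs = s²/n = 4.906/235 = 0.0208766
deff = V_st / V_srs = 0.0206481/0.0208766 = 0.9891

deff ≈ 0.989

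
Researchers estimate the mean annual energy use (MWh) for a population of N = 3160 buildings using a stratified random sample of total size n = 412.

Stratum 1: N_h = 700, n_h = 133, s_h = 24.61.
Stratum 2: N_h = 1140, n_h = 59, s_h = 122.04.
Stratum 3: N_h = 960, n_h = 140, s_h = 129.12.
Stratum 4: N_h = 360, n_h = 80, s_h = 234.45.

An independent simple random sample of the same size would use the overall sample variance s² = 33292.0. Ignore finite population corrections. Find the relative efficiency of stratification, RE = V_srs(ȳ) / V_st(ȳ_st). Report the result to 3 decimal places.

RE ≈ 1.525

V̂(ȳ_st) = Σ W_h² s_h²/n_h, with W_h = N_h/N and N = 3160:
  stratum 1: (700/3160)²·24.61²/133 = 0.223457
  stratum 2: (1140/3160)²·122.04²/59 = 32.854
  stratum 3: (960/3160)²·129.12²/140 = 10.9907
  stratum 4: (360/3160)²·234.45²/80 = 8.91746
V_st = 52.9856
V_srs = s²/n = 33292.0/412 = 80.8058
Relative efficiency = V_srs / V_st = 80.8058/52.9856 = 1.5251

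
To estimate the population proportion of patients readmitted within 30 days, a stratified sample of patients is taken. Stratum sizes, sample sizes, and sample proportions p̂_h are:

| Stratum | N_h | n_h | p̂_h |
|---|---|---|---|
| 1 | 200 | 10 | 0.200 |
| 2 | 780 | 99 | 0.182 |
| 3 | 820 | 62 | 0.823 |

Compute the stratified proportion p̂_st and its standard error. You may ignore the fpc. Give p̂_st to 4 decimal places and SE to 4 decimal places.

p̂_st ≈ 0.4760, SE ≈ 0.0316

N = 1800; stratum weights W_h = N_h/N.
p̂_st = Σ W_h p̂_h = (200·0.200 + 780·0.182 + 820·0.823)/1800 = 0.47601
V̂(p̂_st) = Σ W_h² p̂_h(1−p̂_h)/(n_h−1):
  stratum 1: (200/1800)²·0.200·0.800/9 = 0.000219479
  stratum 2: (780/1800)²·0.182·0.818/98 = 0.000285261
  stratum 3: (820/1800)²·0.823·0.177/61 = 0.000495594
V̂(p̂_st) = 0.00100033; SE = √V̂ = 0.0316281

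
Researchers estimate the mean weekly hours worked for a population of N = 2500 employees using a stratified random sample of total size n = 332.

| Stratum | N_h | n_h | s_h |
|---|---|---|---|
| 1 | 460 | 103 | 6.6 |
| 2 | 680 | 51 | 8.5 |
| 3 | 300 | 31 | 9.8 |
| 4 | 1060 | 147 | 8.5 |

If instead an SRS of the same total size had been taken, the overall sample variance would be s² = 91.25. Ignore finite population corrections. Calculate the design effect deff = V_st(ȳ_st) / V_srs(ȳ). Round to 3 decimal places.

V̂(ȳ_st) = Σ W_h² s_h²/n_h, with W_h = N_h/N and N = 2500:
  stratum 1: (460/2500)²·6.6²/103 = 0.0143181
  stratum 2: (680/2500)²·8.5²/51 = 0.104811
  stratum 3: (300/2500)²·9.8²/31 = 0.0446121
  stratum 4: (1060/2500)²·8.5²/147 = 0.0883593
V_st = 0.2521
V_srs = s²/n = 91.25/332 = 0.274849
deff = V_st / V_srs = 0.2521/0.274849 = 0.9172

deff ≈ 0.917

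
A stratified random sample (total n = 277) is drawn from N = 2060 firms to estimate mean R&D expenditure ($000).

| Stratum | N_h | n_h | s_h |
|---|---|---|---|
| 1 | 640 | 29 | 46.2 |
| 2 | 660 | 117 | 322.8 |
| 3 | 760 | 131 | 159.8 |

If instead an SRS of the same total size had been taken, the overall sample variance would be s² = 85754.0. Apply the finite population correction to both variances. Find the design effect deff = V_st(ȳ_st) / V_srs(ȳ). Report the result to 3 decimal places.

V̂(ȳ_st) = Σ W_h² (1 − n_h/N_h) s_h²/n_h, with W_h = N_h/N and N = 2060:
  stratum 1: (640/2060)²·(1 − 29/640)·46.2²/29 = 6.78223
  stratum 2: (660/2060)²·(1 − 117/660)·322.8²/117 = 75.2126
  stratum 3: (760/2060)²·(1 − 131/760)·159.8²/131 = 21.959
V_st = 103.954
V_srs = (1 − 277/2060)·85754.0/277 = 267.953
deff = V_st / V_srs = 103.954/267.953 = 0.3880

deff ≈ 0.388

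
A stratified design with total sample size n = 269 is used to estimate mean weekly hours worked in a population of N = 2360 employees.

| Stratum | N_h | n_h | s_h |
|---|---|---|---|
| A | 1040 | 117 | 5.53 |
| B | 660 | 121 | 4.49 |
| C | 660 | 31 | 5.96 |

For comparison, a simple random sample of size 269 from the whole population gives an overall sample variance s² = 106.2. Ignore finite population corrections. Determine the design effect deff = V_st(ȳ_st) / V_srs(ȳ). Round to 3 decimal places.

deff ≈ 0.389

V̂(ȳ_st) = Σ W_h² s_h²/n_h, with W_h = N_h/N and N = 2360:
  stratum A: (1040/2360)²·5.53²/117 = 0.0507583
  stratum B: (660/2360)²·4.49²/121 = 0.0130308
  stratum C: (660/2360)²·5.96²/31 = 0.0896179
V_st = 0.153407
V_srs = s²/n = 106.2/269 = 0.394796
deff = V_st / V_srs = 0.153407/0.394796 = 0.3886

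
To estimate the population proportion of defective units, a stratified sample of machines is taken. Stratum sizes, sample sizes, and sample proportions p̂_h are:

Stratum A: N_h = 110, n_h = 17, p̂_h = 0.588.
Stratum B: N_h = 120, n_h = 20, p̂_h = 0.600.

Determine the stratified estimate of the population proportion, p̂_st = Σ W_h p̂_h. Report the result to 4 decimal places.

p̂_st ≈ 0.5943

N = 230; stratum weights W_h = N_h/N.
p̂_st = Σ W_h p̂_h = (110·0.588 + 120·0.600)/230 = 0.59426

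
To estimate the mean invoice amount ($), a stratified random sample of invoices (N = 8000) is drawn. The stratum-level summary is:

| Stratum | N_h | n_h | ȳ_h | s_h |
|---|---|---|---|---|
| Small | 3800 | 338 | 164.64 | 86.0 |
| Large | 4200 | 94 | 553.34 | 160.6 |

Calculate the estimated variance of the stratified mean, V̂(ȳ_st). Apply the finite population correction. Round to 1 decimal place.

V̂(ȳ_st) = Σ W_h² (1 − n_h/N_h) s_h²/n_h, with W_h = N_h/N and N = 8000:
  stratum Small: (3800/8000)²·(1 − 338/3800)·86.0²/338 = 4.49791
  stratum Large: (4200/8000)²·(1 − 94/4200)·160.6²/94 = 73.9352
V̂(ȳ_st) = 78.4332

V̂(ȳ_st) ≈ 78.4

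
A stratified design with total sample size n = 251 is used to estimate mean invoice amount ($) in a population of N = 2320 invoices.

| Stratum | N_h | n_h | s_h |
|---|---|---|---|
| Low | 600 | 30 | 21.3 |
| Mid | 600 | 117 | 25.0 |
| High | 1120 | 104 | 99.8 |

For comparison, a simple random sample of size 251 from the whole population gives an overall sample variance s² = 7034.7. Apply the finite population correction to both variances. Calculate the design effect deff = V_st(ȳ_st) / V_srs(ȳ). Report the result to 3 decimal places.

deff ≈ 0.860

V̂(ȳ_st) = Σ W_h² (1 − n_h/N_h) s_h²/n_h, with W_h = N_h/N and N = 2320:
  stratum Low: (600/2320)²·(1 − 30/600)·21.3²/30 = 0.960922
  stratum Mid: (600/2320)²·(1 − 117/600)·25.0²/117 = 0.287618
  stratum High: (1120/2320)²·(1 − 104/1120)·99.8²/104 = 20.2471
V_st = 21.4957
V_srs = (1 − 251/2320)·7034.7/251 = 24.9945
deff = V_st / V_srs = 21.4957/24.9945 = 0.8600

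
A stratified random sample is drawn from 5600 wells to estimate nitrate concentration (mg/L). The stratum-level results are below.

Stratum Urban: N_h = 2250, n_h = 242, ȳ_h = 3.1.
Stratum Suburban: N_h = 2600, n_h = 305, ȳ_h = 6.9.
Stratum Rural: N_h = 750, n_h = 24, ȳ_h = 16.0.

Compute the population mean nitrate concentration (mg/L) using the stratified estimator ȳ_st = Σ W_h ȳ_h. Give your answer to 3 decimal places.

N = Σ N_h = 5600. Stratum weights W_h = N_h/N.
ȳ_st = (2250·3.1 + 2600·6.9 + 750·16.0) / 5600 = 6.59196

ȳ_st ≈ 6.592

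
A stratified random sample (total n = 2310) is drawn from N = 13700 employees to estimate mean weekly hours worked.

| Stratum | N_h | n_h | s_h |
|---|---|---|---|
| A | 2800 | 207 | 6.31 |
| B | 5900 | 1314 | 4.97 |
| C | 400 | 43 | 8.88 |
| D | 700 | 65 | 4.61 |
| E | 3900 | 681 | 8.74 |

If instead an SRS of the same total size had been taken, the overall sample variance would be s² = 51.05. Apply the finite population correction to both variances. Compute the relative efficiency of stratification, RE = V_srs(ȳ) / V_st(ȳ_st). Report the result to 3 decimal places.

V̂(ȳ_st) = Σ W_h² (1 − n_h/N_h) s_h²/n_h, with W_h = N_h/N and N = 13700:
  stratum A: (2800/13700)²·(1 − 207/2800)·6.31²/207 = 0.0074406
  stratum B: (5900/13700)²·(1 − 1314/5900)·4.97²/1314 = 0.00270996
  stratum C: (400/13700)²·(1 − 43/400)·8.88²/43 = 0.00139523
  stratum D: (700/13700)²·(1 − 65/700)·4.61²/65 = 0.000774318
  stratum E: (3900/13700)²·(1 − 681/3900)·8.74²/681 = 0.00750275
V_st = 0.0198228
V_srs = (1 − 2310/13700)·51.05/2310 = 0.0183733
Relative efficiency = V_srs / V_st = 0.0183733/0.0198228 = 0.9269

RE ≈ 0.927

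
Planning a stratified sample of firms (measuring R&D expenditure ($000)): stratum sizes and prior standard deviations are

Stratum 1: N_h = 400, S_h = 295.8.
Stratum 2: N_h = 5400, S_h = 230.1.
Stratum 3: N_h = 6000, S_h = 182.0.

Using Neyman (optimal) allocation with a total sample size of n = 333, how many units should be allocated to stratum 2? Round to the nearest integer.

Neyman allocation: n_h = n · N_h S_h / Σ N_i S_i, with n = 333.
  stratum 1: N_h·S_h = 400·295.8 = 118320.00
  stratum 2: N_h·S_h = 5400·230.1 = 1242540.00
  stratum 3: N_h·S_h = 6000·182.0 = 1092000.00
Σ N_h S_h = 2452860.00
n for stratum 2 = 333·1242540.00/2452860.00 = 168.687 → 169

169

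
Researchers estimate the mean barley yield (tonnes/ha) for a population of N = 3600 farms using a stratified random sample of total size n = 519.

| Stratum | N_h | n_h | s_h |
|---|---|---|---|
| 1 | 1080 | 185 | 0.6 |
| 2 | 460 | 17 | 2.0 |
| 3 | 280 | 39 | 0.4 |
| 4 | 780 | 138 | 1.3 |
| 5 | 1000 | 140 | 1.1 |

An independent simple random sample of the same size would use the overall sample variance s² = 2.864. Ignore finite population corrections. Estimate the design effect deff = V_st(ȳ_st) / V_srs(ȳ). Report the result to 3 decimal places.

deff ≈ 0.957

V̂(ȳ_st) = Σ W_h² s_h²/n_h, with W_h = N_h/N and N = 3600:
  stratum 1: (1080/3600)²·0.6²/185 = 0.000175135
  stratum 2: (460/3600)²·2.0²/17 = 0.00384168
  stratum 3: (280/3600)²·0.4²/39 = 2.4818e-05
  stratum 4: (780/3600)²·1.3²/138 = 0.000574899
  stratum 5: (1000/3600)²·1.1²/140 = 0.000666887
V_st = 0.00528342
V_srs = s²/n = 2.864/519 = 0.0055183
deff = V_st / V_srs = 0.00528342/0.0055183 = 0.9574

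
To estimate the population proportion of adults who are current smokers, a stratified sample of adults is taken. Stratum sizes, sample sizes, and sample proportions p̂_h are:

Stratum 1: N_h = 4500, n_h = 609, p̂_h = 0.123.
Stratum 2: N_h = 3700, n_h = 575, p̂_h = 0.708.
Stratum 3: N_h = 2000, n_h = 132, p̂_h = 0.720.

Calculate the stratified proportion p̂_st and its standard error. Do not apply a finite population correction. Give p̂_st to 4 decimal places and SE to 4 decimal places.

p̂_st ≈ 0.4523, SE ≈ 0.0119

N = 10200; stratum weights W_h = N_h/N.
p̂_st = Σ W_h p̂_h = (4500·0.123 + 3700·0.708 + 2000·0.720)/10200 = 0.45226
V̂(p̂_st) = Σ W_h² p̂_h(1−p̂_h)/(n_h−1):
  stratum 1: (4500/10200)²·0.123·0.877/608 = 3.45323e-05
  stratum 2: (3700/10200)²·0.708·0.292/574 = 4.73922e-05
  stratum 3: (2000/10200)²·0.720·0.280/131 = 5.91669e-05
V̂(p̂_st) = 0.000141091; SE = √V̂ = 0.0118782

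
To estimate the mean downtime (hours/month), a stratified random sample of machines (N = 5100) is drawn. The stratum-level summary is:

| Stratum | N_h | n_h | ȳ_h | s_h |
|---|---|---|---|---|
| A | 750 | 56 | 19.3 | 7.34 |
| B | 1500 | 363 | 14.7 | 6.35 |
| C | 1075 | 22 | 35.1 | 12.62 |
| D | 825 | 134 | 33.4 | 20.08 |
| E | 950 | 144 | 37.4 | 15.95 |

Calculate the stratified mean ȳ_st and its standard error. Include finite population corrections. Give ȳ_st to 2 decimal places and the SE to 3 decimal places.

ȳ_st = Σ W_h ȳ_h = (750·19.3 + 1500·14.7 + 1075·35.1 + 825·33.4 + 950·37.4)/5100 = 26.92990
V̂(ȳ_st) = Σ W_h² (1 − n_h/N_h) s_h²/n_h, with W_h = N_h/N and N = 5100:
  stratum A: (750/5100)²·(1 − 56/750)·7.34²/56 = 0.0192524
  stratum B: (1500/5100)²·(1 − 363/1500)·6.35²/363 = 0.0072837
  stratum C: (1075/5100)²·(1 − 22/1075)·12.62²/22 = 0.315059
  stratum D: (825/5100)²·(1 − 134/825)·20.08²/134 = 0.0659499
  stratum E: (950/5100)²·(1 − 144/950)·15.95²/144 = 0.0520088
V̂(ȳ_st) = 0.459554
SE(ȳ_st) = √0.459554 = 0.677904

ȳ_st ≈ 26.93, SE ≈ 0.678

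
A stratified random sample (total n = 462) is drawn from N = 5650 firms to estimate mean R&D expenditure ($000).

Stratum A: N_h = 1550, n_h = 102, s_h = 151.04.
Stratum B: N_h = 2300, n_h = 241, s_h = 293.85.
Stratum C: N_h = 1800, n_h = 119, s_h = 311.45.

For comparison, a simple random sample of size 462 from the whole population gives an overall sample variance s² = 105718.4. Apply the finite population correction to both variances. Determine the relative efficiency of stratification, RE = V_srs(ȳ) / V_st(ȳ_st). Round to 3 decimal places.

V̂(ȳ_st) = Σ W_h² (1 − n_h/N_h) s_h²/n_h, with W_h = N_h/N and N = 5650:
  stratum A: (1550/5650)²·(1 − 102/1550)·151.04²/102 = 15.7249
  stratum B: (2300/5650)²·(1 − 241/2300)·293.85²/241 = 53.1522
  stratum C: (1800/5650)²·(1 − 119/1800)·311.45²/119 = 77.2633
V_st = 146.14
V_srs = (1 − 462/5650)·105718.4/462 = 210.116
Relative efficiency = V_srs / V_st = 210.116/146.14 = 1.4378

RE ≈ 1.438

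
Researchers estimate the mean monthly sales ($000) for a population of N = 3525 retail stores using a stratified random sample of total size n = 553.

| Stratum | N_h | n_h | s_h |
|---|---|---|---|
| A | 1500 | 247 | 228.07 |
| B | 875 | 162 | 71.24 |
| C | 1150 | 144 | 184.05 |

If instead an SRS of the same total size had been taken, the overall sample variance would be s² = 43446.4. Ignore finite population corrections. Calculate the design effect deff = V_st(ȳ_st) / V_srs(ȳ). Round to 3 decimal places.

deff ≈ 0.829

V̂(ȳ_st) = Σ W_h² s_h²/n_h, with W_h = N_h/N and N = 3525:
  stratum A: (1500/3525)²·228.07²/247 = 38.1332
  stratum B: (875/3525)²·71.24²/162 = 1.93033
  stratum C: (1150/3525)²·184.05²/144 = 25.0372
V_st = 65.1008
V_srs = s²/n = 43446.4/553 = 78.5649
deff = V_st / V_srs = 65.1008/78.5649 = 0.8286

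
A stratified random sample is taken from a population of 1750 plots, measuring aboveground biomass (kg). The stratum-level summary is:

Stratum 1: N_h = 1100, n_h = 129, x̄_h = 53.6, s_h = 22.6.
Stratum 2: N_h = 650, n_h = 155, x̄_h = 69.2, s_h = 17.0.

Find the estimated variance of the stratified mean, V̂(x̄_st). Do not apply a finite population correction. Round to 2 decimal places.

V̂(x̄_st) = Σ W_h² s_h²/n_h, with W_h = N_h/N and N = 1750:
  stratum 1: (1100/1750)²·22.6²/129 = 1.56436
  stratum 2: (650/1750)²·17.0²/155 = 0.257227
V̂(x̄_st) = 1.82159

V̂(x̄_st) ≈ 1.82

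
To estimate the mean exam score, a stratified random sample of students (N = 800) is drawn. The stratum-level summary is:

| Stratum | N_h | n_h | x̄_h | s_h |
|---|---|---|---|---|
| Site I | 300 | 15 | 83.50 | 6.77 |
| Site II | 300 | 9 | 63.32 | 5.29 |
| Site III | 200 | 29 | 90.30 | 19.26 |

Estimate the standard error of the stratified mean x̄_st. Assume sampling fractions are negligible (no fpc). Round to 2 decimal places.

V̂(x̄_st) = Σ W_h² s_h²/n_h, with W_h = N_h/N and N = 800:
  stratum Site I: (300/800)²·6.77²/15 = 0.429683
  stratum Site II: (300/800)²·5.29²/9 = 0.437252
  stratum Site III: (200/800)²·19.26²/29 = 0.799456
V̂(x̄_st) = 1.66639
SE(x̄_st) = √1.66639 = 1.29089

SE(x̄_st) ≈ 1.29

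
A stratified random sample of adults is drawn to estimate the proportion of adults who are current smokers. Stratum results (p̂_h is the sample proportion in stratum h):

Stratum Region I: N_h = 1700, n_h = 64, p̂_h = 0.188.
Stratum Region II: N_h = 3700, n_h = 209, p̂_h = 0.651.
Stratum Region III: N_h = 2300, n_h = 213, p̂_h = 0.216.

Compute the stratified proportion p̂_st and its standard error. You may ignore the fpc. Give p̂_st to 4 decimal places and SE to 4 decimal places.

p̂_st ≈ 0.4188, SE ≈ 0.0210

N = 7700; stratum weights W_h = N_h/N.
p̂_st = Σ W_h p̂_h = (1700·0.188 + 3700·0.651 + 2300·0.216)/7700 = 0.41884
V̂(p̂_st) = Σ W_h² p̂_h(1−p̂_h)/(n_h−1):
  stratum Region I: (1700/7700)²·0.188·0.812/63 = 0.000118111
  stratum Region II: (3700/7700)²·0.651·0.349/208 = 0.000252212
  stratum Region III: (2300/7700)²·0.216·0.784/212 = 7.12702e-05
V̂(p̂_st) = 0.000441593; SE = √V̂ = 0.0210141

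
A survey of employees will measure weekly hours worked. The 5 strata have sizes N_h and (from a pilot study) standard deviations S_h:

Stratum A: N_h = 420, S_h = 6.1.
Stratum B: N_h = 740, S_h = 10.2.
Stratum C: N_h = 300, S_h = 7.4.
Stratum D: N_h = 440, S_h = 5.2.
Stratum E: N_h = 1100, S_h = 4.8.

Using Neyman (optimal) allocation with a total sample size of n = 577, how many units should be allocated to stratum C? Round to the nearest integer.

64

Neyman allocation: n_h = n · N_h S_h / Σ N_i S_i, with n = 577.
  stratum A: N_h·S_h = 420·6.1 = 2562.00
  stratum B: N_h·S_h = 740·10.2 = 7548.00
  stratum C: N_h·S_h = 300·7.4 = 2220.00
  stratum D: N_h·S_h = 440·5.2 = 2288.00
  stratum E: N_h·S_h = 1100·4.8 = 5280.00
Σ N_h S_h = 19898.00
n for stratum C = 577·2220.00/19898.00 = 64.375 → 64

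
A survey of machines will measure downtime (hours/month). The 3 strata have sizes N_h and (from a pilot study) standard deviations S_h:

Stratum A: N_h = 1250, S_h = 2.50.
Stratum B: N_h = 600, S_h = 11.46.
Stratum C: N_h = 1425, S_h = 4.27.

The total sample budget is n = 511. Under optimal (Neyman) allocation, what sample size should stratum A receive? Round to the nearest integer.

99

Neyman allocation: n_h = n · N_h S_h / Σ N_i S_i, with n = 511.
  stratum A: N_h·S_h = 1250·2.50 = 3125.00
  stratum B: N_h·S_h = 600·11.46 = 6876.00
  stratum C: N_h·S_h = 1425·4.27 = 6084.75
Σ N_h S_h = 16085.75
n for stratum A = 511·3125.00/16085.75 = 99.273 → 99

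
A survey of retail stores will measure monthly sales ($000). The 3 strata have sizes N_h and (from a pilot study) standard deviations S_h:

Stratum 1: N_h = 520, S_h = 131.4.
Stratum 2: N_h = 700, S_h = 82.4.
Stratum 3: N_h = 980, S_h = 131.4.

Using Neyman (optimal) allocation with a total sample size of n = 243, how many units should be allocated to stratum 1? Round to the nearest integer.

Neyman allocation: n_h = n · N_h S_h / Σ N_i S_i, with n = 243.
  stratum 1: N_h·S_h = 520·131.4 = 68328.00
  stratum 2: N_h·S_h = 700·82.4 = 57680.00
  stratum 3: N_h·S_h = 980·131.4 = 128772.00
Σ N_h S_h = 254780.00
n for stratum 1 = 243·68328.00/254780.00 = 65.169 → 65

65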